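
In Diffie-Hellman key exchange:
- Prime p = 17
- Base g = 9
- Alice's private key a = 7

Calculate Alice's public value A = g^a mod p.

Step 1: A = g^a mod p = 9^7 mod 17.
  9^1 mod 17 = 9
  9^2 mod 17 = (9 * 9) mod 17 = 13
  9^3 mod 17 = (13 * 9) mod 17 = 15
  9^4 mod 17 = (15 * 9) mod 17 = 16
  9^5 mod 17 = (16 * 9) mod 17 = 8
  9^6 mod 17 = (8 * 9) mod 17 = 4
  9^7 mod 17 = (4 * 9) mod 17 = 2
Result: A = 2.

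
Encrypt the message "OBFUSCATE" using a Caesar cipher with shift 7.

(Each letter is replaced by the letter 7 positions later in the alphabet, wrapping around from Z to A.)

Step 1: For each letter, shift forward by 7 positions (mod 26).
  O (position 14) -> position (14+7) mod 26 = 21 -> V
  B (position 1) -> position (1+7) mod 26 = 8 -> I
  F (position 5) -> position (5+7) mod 26 = 12 -> M
  U (position 20) -> position (20+7) mod 26 = 1 -> B
  S (position 18) -> position (18+7) mod 26 = 25 -> Z
  C (position 2) -> position (2+7) mod 26 = 9 -> J
  A (position 0) -> position (0+7) mod 26 = 7 -> H
  T (position 19) -> position (19+7) mod 26 = 0 -> A
  E (position 4) -> position (4+7) mod 26 = 11 -> L
Result: VIMBZJHAL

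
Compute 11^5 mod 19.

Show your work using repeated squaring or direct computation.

Step 1: Compute 11^5 mod 19 step by step, reducing modulo 19 at each step.
  11^1 mod 19 = 11
  11^2 mod 19 = (11 * 11) mod 19 = 7
  11^3 mod 19 = (7 * 11) mod 19 = 1
  11^4 mod 19 = (1 * 11) mod 19 = 11
  11^5 mod 19 = (11 * 11) mod 19 = 7
Step 2: Result = 7.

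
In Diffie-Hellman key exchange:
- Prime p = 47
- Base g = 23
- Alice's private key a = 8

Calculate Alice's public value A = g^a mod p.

Step 1: A = g^a mod p = 23^8 mod 47.
  23^1 mod 47 = 23
  23^2 mod 47 = (23 * 23) mod 47 = 12
  23^3 mod 47 = (12 * 23) mod 47 = 41
  23^4 mod 47 = (41 * 23) mod 47 = 3
  23^5 mod 47 = (3 * 23) mod 47 = 22
  23^6 mod 47 = (22 * 23) mod 47 = 36
  23^7 mod 47 = (36 * 23) mod 47 = 29
  23^8 mod 47 = (29 * 23) mod 47 = 9
Result: A = 9.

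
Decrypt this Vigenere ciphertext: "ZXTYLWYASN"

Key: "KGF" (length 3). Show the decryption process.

Step 1: Key 'KGF' has length 3. Extended key: KGFKGFKGFK
Step 2: Decrypt each position:
  Z(25) - K(10) = 15 = P
  X(23) - G(6) = 17 = R
  T(19) - F(5) = 14 = O
  Y(24) - K(10) = 14 = O
  L(11) - G(6) = 5 = F
  W(22) - F(5) = 17 = R
  Y(24) - K(10) = 14 = O
  A(0) - G(6) = 20 = U
  S(18) - F(5) = 13 = N
  N(13) - K(10) = 3 = D
Plaintext: PROOFROUND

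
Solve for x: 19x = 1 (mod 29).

Step 1: We need x such that 19 * x = 1 (mod 29).
Step 2: Using the extended Euclidean algorithm or trial:
  19 * 26 = 494 = 17 * 29 + 1.
Step 3: Since 494 mod 29 = 1, the inverse is x = 26.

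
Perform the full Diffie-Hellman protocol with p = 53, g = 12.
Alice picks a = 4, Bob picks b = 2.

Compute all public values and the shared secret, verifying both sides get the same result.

Step 1: A = g^a mod p = 12^4 mod 53 = 13.
Step 2: B = g^b mod p = 12^2 mod 53 = 38.
Step 3: Alice computes s = B^a mod p = 38^4 mod 53 = 10.
Step 4: Bob computes s = A^b mod p = 13^2 mod 53 = 10.
Both sides agree: shared secret = 10.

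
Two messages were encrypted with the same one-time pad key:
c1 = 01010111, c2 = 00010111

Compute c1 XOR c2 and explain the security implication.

Step 1: c1 XOR c2 = (m1 XOR k) XOR (m2 XOR k).
Step 2: By XOR associativity/commutativity: = m1 XOR m2 XOR k XOR k = m1 XOR m2.
Step 3: 01010111 XOR 00010111 = 01000000 = 64.
Step 4: The key cancels out! An attacker learns m1 XOR m2 = 64, revealing the relationship between plaintexts.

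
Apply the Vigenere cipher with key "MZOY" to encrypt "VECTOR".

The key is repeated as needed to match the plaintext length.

Step 1: Repeat key to match plaintext length:
  Plaintext: VECTOR
  Key:       MZOYMZ
Step 2: Encrypt each letter:
  V(21) + M(12) = (21+12) mod 26 = 7 = H
  E(4) + Z(25) = (4+25) mod 26 = 3 = D
  C(2) + O(14) = (2+14) mod 26 = 16 = Q
  T(19) + Y(24) = (19+24) mod 26 = 17 = R
  O(14) + M(12) = (14+12) mod 26 = 0 = A
  R(17) + Z(25) = (17+25) mod 26 = 16 = Q
Ciphertext: HDQRAQ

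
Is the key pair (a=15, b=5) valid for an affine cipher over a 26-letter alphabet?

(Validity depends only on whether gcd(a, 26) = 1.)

Step 1: Compute gcd(15, 26).
Step 2: gcd(15, 26) = 1.
Since gcd = 1, 15 is coprime with 26, so it is a valid key.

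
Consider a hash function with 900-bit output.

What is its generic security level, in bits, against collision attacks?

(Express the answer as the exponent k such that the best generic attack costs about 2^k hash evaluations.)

Step 1: The hash has a 900-bit output.
Step 2: Collision resistance means it should be infeasible to find any x != y with h(x) = h(y).
By the birthday bound, a generic collision search succeeds after about sqrt(2^900) = 2^(900/2) = 2^450 evaluations.
Step 3: Security level = 450 bits.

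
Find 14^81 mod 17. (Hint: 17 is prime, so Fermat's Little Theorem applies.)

Step 1: Since 17 is prime, by Fermat's Little Theorem: 14^16 = 1 (mod 17).
Step 2: Reduce exponent: 81 mod 16 = 1.
Step 3: So 14^81 = 14^1 (mod 17).
Step 4: 14^1 mod 17 = 14.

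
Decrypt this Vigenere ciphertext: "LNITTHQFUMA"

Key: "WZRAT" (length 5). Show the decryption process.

Step 1: Key 'WZRAT' has length 5. Extended key: WZRATWZRATW
Step 2: Decrypt each position:
  L(11) - W(22) = 15 = P
  N(13) - Z(25) = 14 = O
  I(8) - R(17) = 17 = R
  T(19) - A(0) = 19 = T
  T(19) - T(19) = 0 = A
  H(7) - W(22) = 11 = L
  Q(16) - Z(25) = 17 = R
  F(5) - R(17) = 14 = O
  U(20) - A(0) = 20 = U
  M(12) - T(19) = 19 = T
  A(0) - W(22) = 4 = E
Plaintext: PORTALROUTE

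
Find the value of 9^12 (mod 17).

Step 1: Compute 9^12 mod 17 step by step, reducing modulo 17 at each step.
  9^1 mod 17 = 9
  9^2 mod 17 = (9 * 9) mod 17 = 13
  9^3 mod 17 = (13 * 9) mod 17 = 15
  9^4 mod 17 = (15 * 9) mod 17 = 16
  9^5 mod 17 = (16 * 9) mod 17 = 8
  9^6 mod 17 = (8 * 9) mod 17 = 4
  9^7 mod 17 = (4 * 9) mod 17 = 2
  9^8 mod 17 = (2 * 9) mod 17 = 1
  9^9 mod 17 = (1 * 9) mod 17 = 9
  9^10 mod 17 = (9 * 9) mod 17 = 13
  9^11 mod 17 = (13 * 9) mod 17 = 15
  9^12 mod 17 = (15 * 9) mod 17 = 16
Step 2: Result = 16.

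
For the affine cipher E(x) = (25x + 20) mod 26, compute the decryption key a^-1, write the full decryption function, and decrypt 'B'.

Step 1: Find a^-1, the modular inverse of 25 mod 26.
Step 2: We need 25 * a^-1 = 1 (mod 26).
Step 3: 25 * 25 = 625 = 24 * 26 + 1, so a^-1 = 25.
Step 4: D(y) = 25(y - 20) mod 26.
Step 5: Apply to 'B' (y = 1): D(1) = 25 * (1 - 20) mod 26 = 25 * -19 mod 26 = 19 -> 'T'.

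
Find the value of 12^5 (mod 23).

Step 1: Compute 12^5 mod 23 step by step, reducing modulo 23 at each step.
  12^1 mod 23 = 12
  12^2 mod 23 = (12 * 12) mod 23 = 6
  12^3 mod 23 = (6 * 12) mod 23 = 3
  12^4 mod 23 = (3 * 12) mod 23 = 13
  12^5 mod 23 = (13 * 12) mod 23 = 18
Step 2: Result = 18.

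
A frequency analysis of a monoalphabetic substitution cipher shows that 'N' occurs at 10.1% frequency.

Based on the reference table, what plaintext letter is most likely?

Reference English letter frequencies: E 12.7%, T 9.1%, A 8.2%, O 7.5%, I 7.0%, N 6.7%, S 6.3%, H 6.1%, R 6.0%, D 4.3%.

Step 1: The observed frequency is 10.1%.
Step 2: Compare with English frequencies:
  E: 12.7% (difference: 2.6%)
  T: 9.1% (difference: 1.0%) <-- closest
  A: 8.2% (difference: 1.9%)
  O: 7.5% (difference: 2.6%)
  I: 7.0% (difference: 3.1%)
  N: 6.7% (difference: 3.4%)
  S: 6.3% (difference: 3.8%)
  H: 6.1% (difference: 4.0%)
  R: 6.0% (difference: 4.1%)
  D: 4.3% (difference: 5.8%)
Step 3: 'N' most likely represents 'T' (frequency 9.1%).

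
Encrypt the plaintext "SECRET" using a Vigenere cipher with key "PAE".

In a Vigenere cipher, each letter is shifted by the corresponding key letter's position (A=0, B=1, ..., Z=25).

Step 1: Repeat key to match plaintext length:
  Plaintext: SECRET
  Key:       PAEPAE
Step 2: Encrypt each letter:
  S(18) + P(15) = (18+15) mod 26 = 7 = H
  E(4) + A(0) = (4+0) mod 26 = 4 = E
  C(2) + E(4) = (2+4) mod 26 = 6 = G
  R(17) + P(15) = (17+15) mod 26 = 6 = G
  E(4) + A(0) = (4+0) mod 26 = 4 = E
  T(19) + E(4) = (19+4) mod 26 = 23 = X
Ciphertext: HEGGEX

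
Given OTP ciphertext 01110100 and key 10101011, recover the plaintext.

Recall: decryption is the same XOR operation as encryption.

Step 1: XOR ciphertext with key:
  Ciphertext: 01110100
  Key:        10101011
  XOR:        11011111
Step 2: Plaintext = 11011111 = 223 in decimal.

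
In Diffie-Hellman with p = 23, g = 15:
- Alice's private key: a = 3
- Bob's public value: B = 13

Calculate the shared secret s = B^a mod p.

Step 1: s = B^a mod p = 13^3 mod 23.
  13^1 mod 23 = 13
  13^2 mod 23 = (13 * 13) mod 23 = 8
  13^3 mod 23 = (8 * 13) mod 23 = 12
Result: shared secret = 12.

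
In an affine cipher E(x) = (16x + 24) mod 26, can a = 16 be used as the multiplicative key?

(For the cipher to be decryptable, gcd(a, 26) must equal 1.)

Step 1: Compute gcd(16, 26).
Step 2: gcd(16, 26) = 2.
Since gcd = 2 != 1, 16 shares a common factor with 26, so it cannot be used.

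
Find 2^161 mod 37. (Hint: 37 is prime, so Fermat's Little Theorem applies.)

Step 1: Since 37 is prime, by Fermat's Little Theorem: 2^36 = 1 (mod 37).
Step 2: Reduce exponent: 161 mod 36 = 17.
Step 3: So 2^161 = 2^17 (mod 37).
Step 4: 2^17 mod 37 = 18.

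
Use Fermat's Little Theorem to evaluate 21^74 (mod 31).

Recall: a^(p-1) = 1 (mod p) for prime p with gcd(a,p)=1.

Step 1: Since 31 is prime, by Fermat's Little Theorem: 21^30 = 1 (mod 31).
Step 2: Reduce exponent: 74 mod 30 = 14.
Step 3: So 21^74 = 21^14 (mod 31).
Step 4: 21^14 mod 31 = 28.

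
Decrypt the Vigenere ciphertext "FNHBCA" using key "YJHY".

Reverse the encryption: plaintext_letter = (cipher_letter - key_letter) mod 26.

Step 1: Extend key: YJHYYJ
Step 2: Decrypt each letter (c - k) mod 26:
  F(5) - Y(24) = (5-24) mod 26 = 7 = H
  N(13) - J(9) = (13-9) mod 26 = 4 = E
  H(7) - H(7) = (7-7) mod 26 = 0 = A
  B(1) - Y(24) = (1-24) mod 26 = 3 = D
  C(2) - Y(24) = (2-24) mod 26 = 4 = E
  A(0) - J(9) = (0-9) mod 26 = 17 = R
Plaintext: HEADER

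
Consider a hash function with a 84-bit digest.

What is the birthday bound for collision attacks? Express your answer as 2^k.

Step 1: The birthday paradox gives collision probability ~50% after sqrt(2^n) = 2^(n/2) hashes.
Step 2: For 84-bit output: 2^(84/2) = 2^42.
Step 3: Approximately 2^42 hash computations needed.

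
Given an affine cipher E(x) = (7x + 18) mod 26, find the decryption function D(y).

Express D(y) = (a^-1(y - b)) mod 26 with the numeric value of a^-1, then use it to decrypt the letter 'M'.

Step 1: Find a^-1, the modular inverse of 7 mod 26.
Step 2: We need 7 * a^-1 = 1 (mod 26).
Step 3: 7 * 15 = 105 = 4 * 26 + 1, so a^-1 = 15.
Step 4: D(y) = 15(y - 18) mod 26.
Step 5: Apply to 'M' (y = 12): D(12) = 15 * (12 - 18) mod 26 = 15 * -6 mod 26 = 14 -> 'O'.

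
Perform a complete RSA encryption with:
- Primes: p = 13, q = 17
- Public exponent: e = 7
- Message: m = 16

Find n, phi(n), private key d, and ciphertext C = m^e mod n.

Step 1: n = 13 * 17 = 221.
Step 2: phi(n) = (13-1)(17-1) = 12 * 16 = 192.
Step 3: Find d = 7^(-1) mod 192 = 55.
  Verify: 7 * 55 = 385 = 1 (mod 192).
Step 4: C = 16^7 mod 221 = 16.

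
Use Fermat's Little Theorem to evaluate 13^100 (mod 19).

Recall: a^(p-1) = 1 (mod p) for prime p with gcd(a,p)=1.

Step 1: Since 19 is prime, by Fermat's Little Theorem: 13^18 = 1 (mod 19).
Step 2: Reduce exponent: 100 mod 18 = 10.
Step 3: So 13^100 = 13^10 (mod 19).
Step 4: 13^10 mod 19 = 6.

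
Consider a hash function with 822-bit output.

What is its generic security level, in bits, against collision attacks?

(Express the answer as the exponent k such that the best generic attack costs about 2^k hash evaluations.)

Step 1: The hash has a 822-bit output.
Step 2: Collision resistance means it should be infeasible to find any x != y with h(x) = h(y).
By the birthday bound, a generic collision search succeeds after about sqrt(2^822) = 2^(822/2) = 2^411 evaluations.
Step 3: Security level = 411 bits.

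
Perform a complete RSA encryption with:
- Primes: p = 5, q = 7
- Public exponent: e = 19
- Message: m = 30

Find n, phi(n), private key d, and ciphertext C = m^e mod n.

Step 1: n = 5 * 7 = 35.
Step 2: phi(n) = (5-1)(7-1) = 4 * 6 = 24.
Step 3: Find d = 19^(-1) mod 24 = 19.
  Verify: 19 * 19 = 361 = 1 (mod 24).
Step 4: C = 30^19 mod 35 = 30.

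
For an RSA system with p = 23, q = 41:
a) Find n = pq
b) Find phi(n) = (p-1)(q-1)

Step 1: n = p * q = 23 * 41 = 943.
Step 2: phi(n) = (p-1)(q-1) = 22 * 40 = 880.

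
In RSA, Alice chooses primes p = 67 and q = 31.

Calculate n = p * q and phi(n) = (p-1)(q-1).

Step 1: n = p * q = 67 * 31 = 2077.
Step 2: phi(n) = (p-1)(q-1) = 66 * 30 = 1980.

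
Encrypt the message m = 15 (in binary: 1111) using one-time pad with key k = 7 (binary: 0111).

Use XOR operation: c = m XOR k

Step 1: Write out the XOR operation bit by bit:
  Message: 1111
  Key:     0111
  XOR:     1000
Step 2: Convert to decimal: 1000 = 8.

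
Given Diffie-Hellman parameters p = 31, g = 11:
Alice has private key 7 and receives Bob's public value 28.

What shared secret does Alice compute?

Step 1: s = B^a mod p = 28^7 mod 31.
  28^1 mod 31 = 28
  28^2 mod 31 = (28 * 28) mod 31 = 9
  28^3 mod 31 = (9 * 28) mod 31 = 4
  28^4 mod 31 = (4 * 28) mod 31 = 19
  28^5 mod 31 = (19 * 28) mod 31 = 5
  28^6 mod 31 = (5 * 28) mod 31 = 16
  28^7 mod 31 = (16 * 28) mod 31 = 14
Result: shared secret = 14.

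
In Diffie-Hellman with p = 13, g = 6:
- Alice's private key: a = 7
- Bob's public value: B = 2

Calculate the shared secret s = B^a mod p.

Step 1: s = B^a mod p = 2^7 mod 13.
  2^1 mod 13 = 2
  2^2 mod 13 = (2 * 2) mod 13 = 4
  2^3 mod 13 = (4 * 2) mod 13 = 8
  2^4 mod 13 = (8 * 2) mod 13 = 3
  2^5 mod 13 = (3 * 2) mod 13 = 6
  2^6 mod 13 = (6 * 2) mod 13 = 12
  2^7 mod 13 = (12 * 2) mod 13 = 11
Result: shared secret = 11.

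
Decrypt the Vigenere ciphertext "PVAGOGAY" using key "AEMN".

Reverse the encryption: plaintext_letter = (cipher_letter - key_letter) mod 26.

Step 1: Extend key: AEMNAEMN
Step 2: Decrypt each letter (c - k) mod 26:
  P(15) - A(0) = (15-0) mod 26 = 15 = P
  V(21) - E(4) = (21-4) mod 26 = 17 = R
  A(0) - M(12) = (0-12) mod 26 = 14 = O
  G(6) - N(13) = (6-13) mod 26 = 19 = T
  O(14) - A(0) = (14-0) mod 26 = 14 = O
  G(6) - E(4) = (6-4) mod 26 = 2 = C
  A(0) - M(12) = (0-12) mod 26 = 14 = O
  Y(24) - N(13) = (24-13) mod 26 = 11 = L
Plaintext: PROTOCOL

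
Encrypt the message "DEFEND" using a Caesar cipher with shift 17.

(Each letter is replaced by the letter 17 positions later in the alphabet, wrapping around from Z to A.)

Step 1: For each letter, shift forward by 17 positions (mod 26).
  D (position 3) -> position (3+17) mod 26 = 20 -> U
  E (position 4) -> position (4+17) mod 26 = 21 -> V
  F (position 5) -> position (5+17) mod 26 = 22 -> W
  E (position 4) -> position (4+17) mod 26 = 21 -> V
  N (position 13) -> position (13+17) mod 26 = 4 -> E
  D (position 3) -> position (3+17) mod 26 = 20 -> U
Result: UVWVEU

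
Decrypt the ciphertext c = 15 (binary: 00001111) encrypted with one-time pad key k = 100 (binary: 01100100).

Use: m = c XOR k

Step 1: XOR ciphertext with key:
  Ciphertext: 00001111
  Key:        01100100
  XOR:        01101011
Step 2: Plaintext = 01101011 = 107 in decimal.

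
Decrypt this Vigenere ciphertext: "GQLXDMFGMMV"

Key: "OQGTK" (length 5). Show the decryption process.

Step 1: Key 'OQGTK' has length 5. Extended key: OQGTKOQGTKO
Step 2: Decrypt each position:
  G(6) - O(14) = 18 = S
  Q(16) - Q(16) = 0 = A
  L(11) - G(6) = 5 = F
  X(23) - T(19) = 4 = E
  D(3) - K(10) = 19 = T
  M(12) - O(14) = 24 = Y
  F(5) - Q(16) = 15 = P
  G(6) - G(6) = 0 = A
  M(12) - T(19) = 19 = T
  M(12) - K(10) = 2 = C
  V(21) - O(14) = 7 = H
Plaintext: SAFETYPATCH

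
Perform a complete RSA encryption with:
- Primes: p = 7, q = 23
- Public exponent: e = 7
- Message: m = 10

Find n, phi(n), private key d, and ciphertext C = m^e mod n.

Step 1: n = 7 * 23 = 161.
Step 2: phi(n) = (7-1)(23-1) = 6 * 22 = 132.
Step 3: Find d = 7^(-1) mod 132 = 19.
  Verify: 7 * 19 = 133 = 1 (mod 132).
Step 4: C = 10^7 mod 161 = 129.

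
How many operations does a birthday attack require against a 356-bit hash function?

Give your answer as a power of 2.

Step 1: The birthday paradox gives collision probability ~50% after sqrt(2^n) = 2^(n/2) hashes.
Step 2: For 356-bit output: 2^(356/2) = 2^178.
Step 3: Approximately 2^178 hash computations needed.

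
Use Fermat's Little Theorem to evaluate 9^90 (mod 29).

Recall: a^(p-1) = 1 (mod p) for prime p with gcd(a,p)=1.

Step 1: Since 29 is prime, by Fermat's Little Theorem: 9^28 = 1 (mod 29).
Step 2: Reduce exponent: 90 mod 28 = 6.
Step 3: So 9^90 = 9^6 (mod 29).
Step 4: 9^6 mod 29 = 16.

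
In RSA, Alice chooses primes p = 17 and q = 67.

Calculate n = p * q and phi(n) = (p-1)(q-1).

Step 1: n = p * q = 17 * 67 = 1139.
Step 2: phi(n) = (p-1)(q-1) = 16 * 66 = 1056.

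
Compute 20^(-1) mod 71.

Step 1: We need x such that 20 * x = 1 (mod 71).
Step 2: Using the extended Euclidean algorithm or trial:
  20 * 32 = 640 = 9 * 71 + 1.
Step 3: Since 640 mod 71 = 1, the inverse is x = 32.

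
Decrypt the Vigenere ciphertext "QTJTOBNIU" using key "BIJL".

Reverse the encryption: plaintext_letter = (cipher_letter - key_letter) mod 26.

Step 1: Extend key: BIJLBIJLB
Step 2: Decrypt each letter (c - k) mod 26:
  Q(16) - B(1) = (16-1) mod 26 = 15 = P
  T(19) - I(8) = (19-8) mod 26 = 11 = L
  J(9) - J(9) = (9-9) mod 26 = 0 = A
  T(19) - L(11) = (19-11) mod 26 = 8 = I
  O(14) - B(1) = (14-1) mod 26 = 13 = N
  B(1) - I(8) = (1-8) mod 26 = 19 = T
  N(13) - J(9) = (13-9) mod 26 = 4 = E
  I(8) - L(11) = (8-11) mod 26 = 23 = X
  U(20) - B(1) = (20-1) mod 26 = 19 = T
Plaintext: PLAINTEXT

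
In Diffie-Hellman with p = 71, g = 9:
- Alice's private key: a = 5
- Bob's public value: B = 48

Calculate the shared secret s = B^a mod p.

Step 1: s = B^a mod p = 48^5 mod 71.
  48^1 mod 71 = 48
  48^2 mod 71 = (48 * 48) mod 71 = 32
  48^3 mod 71 = (32 * 48) mod 71 = 45
  48^4 mod 71 = (45 * 48) mod 71 = 30
  48^5 mod 71 = (30 * 48) mod 71 = 20
Result: shared secret = 20.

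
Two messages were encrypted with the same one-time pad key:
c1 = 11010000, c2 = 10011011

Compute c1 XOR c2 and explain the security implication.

Step 1: c1 XOR c2 = (m1 XOR k) XOR (m2 XOR k).
Step 2: By XOR associativity/commutativity: = m1 XOR m2 XOR k XOR k = m1 XOR m2.
Step 3: 11010000 XOR 10011011 = 01001011 = 75.
Step 4: The key cancels out! An attacker learns m1 XOR m2 = 75, revealing the relationship between plaintexts.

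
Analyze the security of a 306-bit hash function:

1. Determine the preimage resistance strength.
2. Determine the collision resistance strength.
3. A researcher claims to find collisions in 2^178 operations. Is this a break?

Step 1: Preimage resistance requires brute-force of 2^306 operations.
Step 2: Collision resistance (birthday bound) = 2^(306/2) = 2^153.
Step 3: The claimed attack costs 2^178 operations.
Step 4: Since 2^178 >= 2^153, the claimed attack is no faster than the generic birthday attack, so this does not break collision resistance.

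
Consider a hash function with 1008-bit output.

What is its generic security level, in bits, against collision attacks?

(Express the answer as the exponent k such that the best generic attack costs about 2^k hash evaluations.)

Step 1: The hash has a 1008-bit output.
Step 2: Collision resistance means it should be infeasible to find any x != y with h(x) = h(y).
By the birthday bound, a generic collision search succeeds after about sqrt(2^1008) = 2^(1008/2) = 2^504 evaluations.
Step 3: Security level = 504 bits.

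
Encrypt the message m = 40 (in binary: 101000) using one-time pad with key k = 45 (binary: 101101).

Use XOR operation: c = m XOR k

Step 1: Write out the XOR operation bit by bit:
  Message: 101000
  Key:     101101
  XOR:     000101
Step 2: Convert to decimal: 000101 = 5.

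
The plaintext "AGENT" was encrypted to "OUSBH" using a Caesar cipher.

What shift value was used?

Step 1: Compare first letters: A (position 0) -> O (position 14).
Step 2: Shift = (14 - 0) mod 26 = 14.
The shift value is 14.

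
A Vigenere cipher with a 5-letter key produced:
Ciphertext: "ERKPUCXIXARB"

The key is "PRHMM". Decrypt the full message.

Step 1: Key 'PRHMM' has length 5. Extended key: PRHMMPRHMMPR
Step 2: Decrypt each position:
  E(4) - P(15) = 15 = P
  R(17) - R(17) = 0 = A
  K(10) - H(7) = 3 = D
  P(15) - M(12) = 3 = D
  U(20) - M(12) = 8 = I
  C(2) - P(15) = 13 = N
  X(23) - R(17) = 6 = G
  I(8) - H(7) = 1 = B
  X(23) - M(12) = 11 = L
  A(0) - M(12) = 14 = O
  R(17) - P(15) = 2 = C
  B(1) - R(17) = 10 = K
Plaintext: PADDINGBLOCK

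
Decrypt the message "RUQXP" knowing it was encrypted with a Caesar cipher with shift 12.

Step 1: Reverse the shift by subtracting 12 from each letter position.
  R (position 17) -> position (17-12) mod 26 = 5 -> F
  U (position 20) -> position (20-12) mod 26 = 8 -> I
  Q (position 16) -> position (16-12) mod 26 = 4 -> E
  X (position 23) -> position (23-12) mod 26 = 11 -> L
  P (position 15) -> position (15-12) mod 26 = 3 -> D
Decrypted message: FIELD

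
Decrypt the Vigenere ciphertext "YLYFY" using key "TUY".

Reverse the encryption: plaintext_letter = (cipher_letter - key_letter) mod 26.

Step 1: Extend key: TUYTU
Step 2: Decrypt each letter (c - k) mod 26:
  Y(24) - T(19) = (24-19) mod 26 = 5 = F
  L(11) - U(20) = (11-20) mod 26 = 17 = R
  Y(24) - Y(24) = (24-24) mod 26 = 0 = A
  F(5) - T(19) = (5-19) mod 26 = 12 = M
  Y(24) - U(20) = (24-20) mod 26 = 4 = E
Plaintext: FRAME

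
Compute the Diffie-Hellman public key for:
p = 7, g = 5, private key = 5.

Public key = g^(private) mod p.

Step 1: A = g^a mod p = 5^5 mod 7.
  5^1 mod 7 = 5
  5^2 mod 7 = (5 * 5) mod 7 = 4
  5^3 mod 7 = (4 * 5) mod 7 = 6
  5^4 mod 7 = (6 * 5) mod 7 = 2
  5^5 mod 7 = (2 * 5) mod 7 = 3
Result: A = 3.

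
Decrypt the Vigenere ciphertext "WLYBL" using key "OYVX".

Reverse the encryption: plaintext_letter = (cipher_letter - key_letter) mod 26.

Step 1: Extend key: OYVXO
Step 2: Decrypt each letter (c - k) mod 26:
  W(22) - O(14) = (22-14) mod 26 = 8 = I
  L(11) - Y(24) = (11-24) mod 26 = 13 = N
  Y(24) - V(21) = (24-21) mod 26 = 3 = D
  B(1) - X(23) = (1-23) mod 26 = 4 = E
  L(11) - O(14) = (11-14) mod 26 = 23 = X
Plaintext: INDEX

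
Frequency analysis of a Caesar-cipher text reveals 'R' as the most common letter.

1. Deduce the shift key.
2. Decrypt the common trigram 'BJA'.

Step 1: In English, 'E' is the most frequent letter (12.7%).
Step 2: The most frequent ciphertext letter is 'R' (position 17).
Step 3: Shift = (17 - 4) mod 26 = 13.
Step 4: Decrypt 'BJA' by shifting back 13:
  B -> O
  J -> W
  A -> N
Step 5: 'BJA' decrypts to 'OWN'.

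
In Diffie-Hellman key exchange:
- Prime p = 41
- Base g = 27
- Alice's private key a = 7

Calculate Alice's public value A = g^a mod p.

Step 1: A = g^a mod p = 27^7 mod 41.
  27^1 mod 41 = 27
  27^2 mod 41 = (27 * 27) mod 41 = 32
  27^3 mod 41 = (32 * 27) mod 41 = 3
  27^4 mod 41 = (3 * 27) mod 41 = 40
  27^5 mod 41 = (40 * 27) mod 41 = 14
  27^6 mod 41 = (14 * 27) mod 41 = 9
  27^7 mod 41 = (9 * 27) mod 41 = 38
Result: A = 38.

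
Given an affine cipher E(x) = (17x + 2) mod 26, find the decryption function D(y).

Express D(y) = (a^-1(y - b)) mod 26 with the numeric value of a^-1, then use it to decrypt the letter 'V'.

Step 1: Find a^-1, the modular inverse of 17 mod 26.
Step 2: We need 17 * a^-1 = 1 (mod 26).
Step 3: 17 * 23 = 391 = 15 * 26 + 1, so a^-1 = 23.
Step 4: D(y) = 23(y - 2) mod 26.
Step 5: Apply to 'V' (y = 21): D(21) = 23 * (21 - 2) mod 26 = 23 * 19 mod 26 = 21 -> 'V'.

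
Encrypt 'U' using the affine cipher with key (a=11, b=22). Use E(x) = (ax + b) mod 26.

Step 1: Convert 'U' to number: x = 20.
Step 2: E(20) = (11 * 20 + 22) mod 26 = 242 mod 26 = 8.
Step 3: Convert 8 back to letter: I.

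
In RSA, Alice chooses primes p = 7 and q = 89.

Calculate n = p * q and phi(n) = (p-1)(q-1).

Step 1: n = p * q = 7 * 89 = 623.
Step 2: phi(n) = (p-1)(q-1) = 6 * 88 = 528.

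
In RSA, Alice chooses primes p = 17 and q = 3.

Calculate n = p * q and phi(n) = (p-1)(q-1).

Step 1: n = p * q = 17 * 3 = 51.
Step 2: phi(n) = (p-1)(q-1) = 16 * 2 = 32.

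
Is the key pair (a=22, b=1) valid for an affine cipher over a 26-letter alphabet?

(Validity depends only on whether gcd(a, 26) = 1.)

Step 1: Compute gcd(22, 26).
Step 2: gcd(22, 26) = 2.
Since gcd = 2 != 1, 22 shares a common factor with 26, so it cannot be used.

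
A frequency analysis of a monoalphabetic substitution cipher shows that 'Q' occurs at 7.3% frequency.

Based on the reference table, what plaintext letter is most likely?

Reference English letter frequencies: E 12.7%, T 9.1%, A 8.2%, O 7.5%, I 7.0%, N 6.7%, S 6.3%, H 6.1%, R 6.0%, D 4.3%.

Step 1: The observed frequency is 7.3%.
Step 2: Compare with English frequencies:
  E: 12.7% (difference: 5.4%)
  T: 9.1% (difference: 1.8%)
  A: 8.2% (difference: 0.9%)
  O: 7.5% (difference: 0.2%) <-- closest
  I: 7.0% (difference: 0.3%)
  N: 6.7% (difference: 0.6%)
  S: 6.3% (difference: 1.0%)
  H: 6.1% (difference: 1.2%)
  R: 6.0% (difference: 1.3%)
  D: 4.3% (difference: 3.0%)
Step 3: 'Q' most likely represents 'O' (frequency 7.5%).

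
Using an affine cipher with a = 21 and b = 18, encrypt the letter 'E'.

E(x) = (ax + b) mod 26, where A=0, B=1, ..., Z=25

Step 1: Convert 'E' to number: x = 4.
Step 2: E(4) = (21 * 4 + 18) mod 26 = 102 mod 26 = 24.
Step 3: Convert 24 back to letter: Y.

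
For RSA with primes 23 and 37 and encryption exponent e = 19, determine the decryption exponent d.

Step 1: n = 23 * 37 = 851.
Step 2: phi(n) = 22 * 36 = 792.
Step 3: Find d such that 19 * d = 1 (mod 792).
Step 4: d = 19^(-1) mod 792 = 667.
Verification: 19 * 667 = 12673 = 16 * 792 + 1.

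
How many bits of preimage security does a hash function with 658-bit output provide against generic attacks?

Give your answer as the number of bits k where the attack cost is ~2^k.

Step 1: The hash has a 658-bit output.
Step 2: Preimage resistance means: given a digest h(x), it should be infeasible to find any input that hashes to it.
With a 658-bit output there are 2^658 possible digests, so a generic brute-force preimage search costs about 2^658 evaluations.
Step 3: Security level = 658 bits.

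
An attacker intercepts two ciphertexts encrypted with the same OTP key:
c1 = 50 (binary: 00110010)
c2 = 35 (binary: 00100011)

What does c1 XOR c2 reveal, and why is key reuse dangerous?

Step 1: c1 XOR c2 = (m1 XOR k) XOR (m2 XOR k).
Step 2: By XOR associativity/commutativity: = m1 XOR m2 XOR k XOR k = m1 XOR m2.
Step 3: 00110010 XOR 00100011 = 00010001 = 17.
Step 4: The key cancels out! An attacker learns m1 XOR m2 = 17, revealing the relationship between plaintexts.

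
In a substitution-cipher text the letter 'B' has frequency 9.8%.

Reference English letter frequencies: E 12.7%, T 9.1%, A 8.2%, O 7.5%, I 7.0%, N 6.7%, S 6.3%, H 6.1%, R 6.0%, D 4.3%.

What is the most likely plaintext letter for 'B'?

Step 1: The observed frequency is 9.8%.
Step 2: Compare with English frequencies:
  E: 12.7% (difference: 2.9%)
  T: 9.1% (difference: 0.7%) <-- closest
  A: 8.2% (difference: 1.6%)
  O: 7.5% (difference: 2.3%)
  I: 7.0% (difference: 2.8%)
  N: 6.7% (difference: 3.1%)
  S: 6.3% (difference: 3.5%)
  H: 6.1% (difference: 3.7%)
  R: 6.0% (difference: 3.8%)
  D: 4.3% (difference: 5.5%)
Step 3: 'B' most likely represents 'T' (frequency 9.1%).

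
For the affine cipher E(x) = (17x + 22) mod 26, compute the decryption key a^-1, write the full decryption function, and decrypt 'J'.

Step 1: Find a^-1, the modular inverse of 17 mod 26.
Step 2: We need 17 * a^-1 = 1 (mod 26).
Step 3: 17 * 23 = 391 = 15 * 26 + 1, so a^-1 = 23.
Step 4: D(y) = 23(y - 22) mod 26.
Step 5: Apply to 'J' (y = 9): D(9) = 23 * (9 - 22) mod 26 = 23 * -13 mod 26 = 13 -> 'N'.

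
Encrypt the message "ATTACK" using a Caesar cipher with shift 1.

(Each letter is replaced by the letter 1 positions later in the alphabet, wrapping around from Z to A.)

Step 1: For each letter, shift forward by 1 positions (mod 26).
  A (position 0) -> position (0+1) mod 26 = 1 -> B
  T (position 19) -> position (19+1) mod 26 = 20 -> U
  T (position 19) -> position (19+1) mod 26 = 20 -> U
  A (position 0) -> position (0+1) mod 26 = 1 -> B
  C (position 2) -> position (2+1) mod 26 = 3 -> D
  K (position 10) -> position (10+1) mod 26 = 11 -> L
Result: BUUBDL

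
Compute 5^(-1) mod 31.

Step 1: We need x such that 5 * x = 1 (mod 31).
Step 2: Using the extended Euclidean algorithm or trial:
  5 * 25 = 125 = 4 * 31 + 1.
Step 3: Since 125 mod 31 = 1, the inverse is x = 25.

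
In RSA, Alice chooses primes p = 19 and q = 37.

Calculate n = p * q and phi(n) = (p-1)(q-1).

Step 1: n = p * q = 19 * 37 = 703.
Step 2: phi(n) = (p-1)(q-1) = 18 * 36 = 648.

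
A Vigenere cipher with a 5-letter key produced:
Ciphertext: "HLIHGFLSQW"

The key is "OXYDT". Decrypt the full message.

Step 1: Key 'OXYDT' has length 5. Extended key: OXYDTOXYDT
Step 2: Decrypt each position:
  H(7) - O(14) = 19 = T
  L(11) - X(23) = 14 = O
  I(8) - Y(24) = 10 = K
  H(7) - D(3) = 4 = E
  G(6) - T(19) = 13 = N
  F(5) - O(14) = 17 = R
  L(11) - X(23) = 14 = O
  S(18) - Y(24) = 20 = U
  Q(16) - D(3) = 13 = N
  W(22) - T(19) = 3 = D
Plaintext: TOKENROUND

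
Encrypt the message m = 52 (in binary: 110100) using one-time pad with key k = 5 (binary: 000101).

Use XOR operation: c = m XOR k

Step 1: Write out the XOR operation bit by bit:
  Message: 110100
  Key:     000101
  XOR:     110001
Step 2: Convert to decimal: 110001 = 49.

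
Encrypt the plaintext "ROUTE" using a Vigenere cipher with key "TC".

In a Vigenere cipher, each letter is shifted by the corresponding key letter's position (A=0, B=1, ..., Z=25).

Step 1: Repeat key to match plaintext length:
  Plaintext: ROUTE
  Key:       TCTCT
Step 2: Encrypt each letter:
  R(17) + T(19) = (17+19) mod 26 = 10 = K
  O(14) + C(2) = (14+2) mod 26 = 16 = Q
  U(20) + T(19) = (20+19) mod 26 = 13 = N
  T(19) + C(2) = (19+2) mod 26 = 21 = V
  E(4) + T(19) = (4+19) mod 26 = 23 = X
Ciphertext: KQNVX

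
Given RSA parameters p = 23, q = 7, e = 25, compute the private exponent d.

Step 1: n = 23 * 7 = 161.
Step 2: phi(n) = 22 * 6 = 132.
Step 3: Find d such that 25 * d = 1 (mod 132).
Step 4: d = 25^(-1) mod 132 = 37.
Verification: 25 * 37 = 925 = 7 * 132 + 1.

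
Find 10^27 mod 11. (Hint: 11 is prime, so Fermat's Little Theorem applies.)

Step 1: Since 11 is prime, by Fermat's Little Theorem: 10^10 = 1 (mod 11).
Step 2: Reduce exponent: 27 mod 10 = 7.
Step 3: So 10^27 = 10^7 (mod 11).
Step 4: 10^7 mod 11 = 10.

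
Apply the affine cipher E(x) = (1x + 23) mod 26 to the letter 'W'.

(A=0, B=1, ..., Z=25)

Step 1: Convert 'W' to number: x = 22.
Step 2: E(22) = (1 * 22 + 23) mod 26 = 45 mod 26 = 19.
Step 3: Convert 19 back to letter: T.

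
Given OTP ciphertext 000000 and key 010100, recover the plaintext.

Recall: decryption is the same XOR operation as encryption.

Step 1: XOR ciphertext with key:
  Ciphertext: 000000
  Key:        010100
  XOR:        010100
Step 2: Plaintext = 010100 = 20 in decimal.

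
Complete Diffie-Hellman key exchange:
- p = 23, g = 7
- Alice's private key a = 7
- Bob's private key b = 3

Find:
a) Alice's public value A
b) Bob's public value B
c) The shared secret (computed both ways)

Step 1: A = g^a mod p = 7^7 mod 23 = 5.
Step 2: B = g^b mod p = 7^3 mod 23 = 21.
Step 3: Alice computes s = B^a mod p = 21^7 mod 23 = 10.
Step 4: Bob computes s = A^b mod p = 5^3 mod 23 = 10.
Both sides agree: shared secret = 10.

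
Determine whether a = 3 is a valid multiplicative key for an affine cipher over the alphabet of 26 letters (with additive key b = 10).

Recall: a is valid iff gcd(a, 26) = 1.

Step 1: Compute gcd(3, 26).
Step 2: gcd(3, 26) = 1.
Since gcd = 1, 3 is coprime with 26, so it is a valid key.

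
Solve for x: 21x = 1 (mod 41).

Step 1: We need x such that 21 * x = 1 (mod 41).
Step 2: Using the extended Euclidean algorithm or trial:
  21 * 2 = 42 = 1 * 41 + 1.
Step 3: Since 42 mod 41 = 1, the inverse is x = 2.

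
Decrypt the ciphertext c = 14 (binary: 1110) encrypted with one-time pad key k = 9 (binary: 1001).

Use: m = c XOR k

Step 1: XOR ciphertext with key:
  Ciphertext: 1110
  Key:        1001
  XOR:        0111
Step 2: Plaintext = 0111 = 7 in decimal.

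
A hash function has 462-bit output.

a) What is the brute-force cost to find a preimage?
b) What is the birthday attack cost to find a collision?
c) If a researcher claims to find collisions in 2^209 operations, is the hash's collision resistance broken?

Step 1: Preimage resistance requires brute-force of 2^462 operations.
Step 2: Collision resistance (birthday bound) = 2^(462/2) = 2^231.
Step 3: The claimed attack costs 2^209 operations.
Step 4: Since 2^209 < 2^231, the claimed attack beats the generic birthday bound, so collision resistance is broken.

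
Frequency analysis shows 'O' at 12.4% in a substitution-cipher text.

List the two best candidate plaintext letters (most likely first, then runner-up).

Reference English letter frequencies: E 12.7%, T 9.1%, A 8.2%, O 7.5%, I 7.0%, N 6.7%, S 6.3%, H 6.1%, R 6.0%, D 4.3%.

Step 1: Observed frequency of 'O' is 12.4%.
Step 2: Compute distances to each reference frequency and sort:
  E (12.7%): difference = 0.3% <-- BEST
  T (9.1%): difference = 3.3% <-- RUNNER-UP
  A (8.2%): difference = 4.2%
  O (7.5%): difference = 4.9%
  I (7.0%): difference = 5.4%
Step 3: Most likely is 'E' (12.7%, diff 0.3%); second most likely is 'T' (9.1%, diff 3.3%).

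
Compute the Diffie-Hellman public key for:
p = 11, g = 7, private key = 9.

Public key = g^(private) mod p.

Step 1: A = g^a mod p = 7^9 mod 11.
  7^1 mod 11 = 7
  7^2 mod 11 = (7 * 7) mod 11 = 5
  7^3 mod 11 = (5 * 7) mod 11 = 2
  7^4 mod 11 = (2 * 7) mod 11 = 3
  7^5 mod 11 = (3 * 7) mod 11 = 10
  7^6 mod 11 = (10 * 7) mod 11 = 4
  7^7 mod 11 = (4 * 7) mod 11 = 6
  7^8 mod 11 = (6 * 7) mod 11 = 9
  7^9 mod 11 = (9 * 7) mod 11 = 8
Result: A = 8.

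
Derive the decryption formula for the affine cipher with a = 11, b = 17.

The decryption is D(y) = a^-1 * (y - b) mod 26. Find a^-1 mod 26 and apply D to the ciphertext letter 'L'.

Step 1: Find a^-1, the modular inverse of 11 mod 26.
Step 2: We need 11 * a^-1 = 1 (mod 26).
Step 3: 11 * 19 = 209 = 8 * 26 + 1, so a^-1 = 19.
Step 4: D(y) = 19(y - 17) mod 26.
Step 5: Apply to 'L' (y = 11): D(11) = 19 * (11 - 17) mod 26 = 19 * -6 mod 26 = 16 -> 'Q'.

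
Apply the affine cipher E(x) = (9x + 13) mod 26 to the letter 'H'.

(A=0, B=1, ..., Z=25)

Step 1: Convert 'H' to number: x = 7.
Step 2: E(7) = (9 * 7 + 13) mod 26 = 76 mod 26 = 24.
Step 3: Convert 24 back to letter: Y.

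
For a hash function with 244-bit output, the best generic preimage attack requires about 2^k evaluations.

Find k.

Step 1: The hash has a 244-bit output.
Step 2: Preimage resistance means: given a digest h(x), it should be infeasible to find any input that hashes to it.
With a 244-bit output there are 2^244 possible digests, so a generic brute-force preimage search costs about 2^244 evaluations.
Step 3: Security level = 244 bits.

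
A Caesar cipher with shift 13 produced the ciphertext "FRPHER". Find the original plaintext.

Step 1: Reverse the shift by subtracting 13 from each letter position.
  F (position 5) -> position (5-13) mod 26 = 18 -> S
  R (position 17) -> position (17-13) mod 26 = 4 -> E
  P (position 15) -> position (15-13) mod 26 = 2 -> C
  H (position 7) -> position (7-13) mod 26 = 20 -> U
  E (position 4) -> position (4-13) mod 26 = 17 -> R
  R (position 17) -> position (17-13) mod 26 = 4 -> E
Decrypted message: SECURE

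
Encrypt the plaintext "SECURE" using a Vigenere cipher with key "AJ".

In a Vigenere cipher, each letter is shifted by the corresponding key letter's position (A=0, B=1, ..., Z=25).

Step 1: Repeat key to match plaintext length:
  Plaintext: SECURE
  Key:       AJAJAJ
Step 2: Encrypt each letter:
  S(18) + A(0) = (18+0) mod 26 = 18 = S
  E(4) + J(9) = (4+9) mod 26 = 13 = N
  C(2) + A(0) = (2+0) mod 26 = 2 = C
  U(20) + J(9) = (20+9) mod 26 = 3 = D
  R(17) + A(0) = (17+0) mod 26 = 17 = R
  E(4) + J(9) = (4+9) mod 26 = 13 = N
Ciphertext: SNCDRN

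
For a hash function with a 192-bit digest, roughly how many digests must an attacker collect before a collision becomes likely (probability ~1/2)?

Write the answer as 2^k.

Step 1: The birthday paradox gives collision probability ~50% after sqrt(2^n) = 2^(n/2) hashes.
Step 2: For 192-bit output: 2^(192/2) = 2^96.
Step 3: Approximately 2^96 hash computations needed.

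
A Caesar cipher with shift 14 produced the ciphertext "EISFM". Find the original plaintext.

Step 1: Reverse the shift by subtracting 14 from each letter position.
  E (position 4) -> position (4-14) mod 26 = 16 -> Q
  I (position 8) -> position (8-14) mod 26 = 20 -> U
  S (position 18) -> position (18-14) mod 26 = 4 -> E
  F (position 5) -> position (5-14) mod 26 = 17 -> R
  M (position 12) -> position (12-14) mod 26 = 24 -> Y
Decrypted message: QUERY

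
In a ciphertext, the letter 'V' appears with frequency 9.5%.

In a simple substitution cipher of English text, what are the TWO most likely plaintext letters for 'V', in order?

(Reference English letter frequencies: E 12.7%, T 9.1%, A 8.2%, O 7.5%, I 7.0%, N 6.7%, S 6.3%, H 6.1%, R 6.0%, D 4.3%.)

Step 1: Observed frequency of 'V' is 9.5%.
Step 2: Compute distances to each reference frequency and sort:
  T (9.1%): difference = 0.4% <-- BEST
  A (8.2%): difference = 1.3% <-- RUNNER-UP
  O (7.5%): difference = 2.0%
  I (7.0%): difference = 2.5%
  N (6.7%): difference = 2.8%
Step 3: Most likely is 'T' (9.1%, diff 0.4%); second most likely is 'A' (8.2%, diff 1.3%).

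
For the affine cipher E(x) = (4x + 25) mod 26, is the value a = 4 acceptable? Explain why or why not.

Step 1: Compute gcd(4, 26).
Step 2: gcd(4, 26) = 2.
Since gcd = 2 != 1, 4 shares a common factor with 26, so it cannot be used.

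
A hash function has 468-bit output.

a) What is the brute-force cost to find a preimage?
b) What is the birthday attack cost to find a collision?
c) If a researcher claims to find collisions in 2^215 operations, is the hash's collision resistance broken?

Step 1: Preimage resistance requires brute-force of 2^468 operations.
Step 2: Collision resistance (birthday bound) = 2^(468/2) = 2^234.
Step 3: The claimed attack costs 2^215 operations.
Step 4: Since 2^215 < 2^234, the claimed attack beats the generic birthday bound, so collision resistance is broken.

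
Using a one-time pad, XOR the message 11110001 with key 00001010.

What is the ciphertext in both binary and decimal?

Step 1: Write out the XOR operation bit by bit:
  Message: 11110001
  Key:     00001010
  XOR:     11111011
Step 2: Convert to decimal: 11111011 = 251.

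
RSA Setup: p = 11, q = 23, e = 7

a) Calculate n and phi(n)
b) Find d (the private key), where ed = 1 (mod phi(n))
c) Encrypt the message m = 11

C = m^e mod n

Step 1: n = 11 * 23 = 253.
Step 2: phi(n) = (11-1)(23-1) = 10 * 22 = 220.
Step 3: Find d = 7^(-1) mod 220 = 63.
  Verify: 7 * 63 = 441 = 1 (mod 220).
Step 4: C = 11^7 mod 253 = 99.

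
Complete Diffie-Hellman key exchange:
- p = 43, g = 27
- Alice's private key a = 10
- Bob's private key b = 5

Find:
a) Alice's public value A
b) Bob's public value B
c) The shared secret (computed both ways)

Step 1: A = g^a mod p = 27^10 mod 43 = 11.
Step 2: B = g^b mod p = 27^5 mod 43 = 22.
Step 3: Alice computes s = B^a mod p = 22^10 mod 43 = 16.
Step 4: Bob computes s = A^b mod p = 11^5 mod 43 = 16.
Both sides agree: shared secret = 16.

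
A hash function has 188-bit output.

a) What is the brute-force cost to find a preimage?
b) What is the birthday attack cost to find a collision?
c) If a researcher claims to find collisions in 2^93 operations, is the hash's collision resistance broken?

Step 1: Preimage resistance requires brute-force of 2^188 operations.
Step 2: Collision resistance (birthday bound) = 2^(188/2) = 2^94.
Step 3: The claimed attack costs 2^93 operations.
Step 4: Since 2^93 < 2^94, the claimed attack beats the generic birthday bound, so collision resistance is broken.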